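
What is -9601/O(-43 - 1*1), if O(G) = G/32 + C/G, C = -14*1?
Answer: 844888/93 ≈ 9084.8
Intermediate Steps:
C = -14
O(G) = -14/G + G/32 (O(G) = G/32 - 14/G = -14/G + G/32)
-9601/O(-43 - 1*1) = -9601/(-14/(-43 - 1*1) + (-43 - 1*1)/32) = -9601/(-14/(-43 - 1) + (-43 - 1)/32) = -9601/(-14/(-44) + (1/32)*(-44)) = -9601/(-14*(-1/44) - 11/8) = -9601/(7/22 - 11/8) = -9601/(-93/88) = -9601*(-88/93) = 844888/93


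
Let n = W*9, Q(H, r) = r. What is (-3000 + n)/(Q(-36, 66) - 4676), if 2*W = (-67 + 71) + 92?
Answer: 1284/2305 ≈ 0.55705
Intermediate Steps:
W = 48 (W = ((-67 + 71) + 92)/2 = (4 + 92)/2 = (½)*96 = 48)
n = 432 (n = 48*9 = 432)
(-3000 + n)/(Q(-36, 66) - 4676) = (-3000 + 432)/(66 - 4676) = -2568/(-4610) = -2568*(-1/4610) = 1284/2305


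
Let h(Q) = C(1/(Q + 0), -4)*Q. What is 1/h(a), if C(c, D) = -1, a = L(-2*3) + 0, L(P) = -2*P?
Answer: -1/12 ≈ -0.083333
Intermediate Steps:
a = 12 (a = -(-4)*3 + 0 = -2*(-6) + 0 = 12 + 0 = 12)
h(Q) = -Q
1/h(a) = 1/(-1*12) = 1/(-12) = -1/12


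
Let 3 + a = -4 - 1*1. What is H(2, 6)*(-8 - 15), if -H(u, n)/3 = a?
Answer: -552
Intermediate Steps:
a = -8 (a = -3 + (-4 - 1*1) = -3 + (-4 - 1) = -3 - 5 = -8)
H(u, n) = 24 (H(u, n) = -3*(-8) = 24)
H(2, 6)*(-8 - 15) = 24*(-8 - 15) = 24*(-23) = -552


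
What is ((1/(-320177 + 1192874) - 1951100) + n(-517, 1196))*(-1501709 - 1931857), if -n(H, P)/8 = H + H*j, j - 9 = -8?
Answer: 1940537242266794030/290899 ≈ 6.6708e+12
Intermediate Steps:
j = 1 (j = 9 - 8 = 1)
n(H, P) = -16*H (n(H, P) = -8*(H + H*1) = -8*(H + H) = -16*H)
((1/(-320177 + 1192874) - 1951100) + n(-517, 1196))*(-1501709 - 1931857) = ((1/(-320177 + 1192874) - 1951100) - 16*(-517))*(-1501709 - 1931857) = ((1/872697 - 1951100) + 8272)*(-3433566) = (-1702719116699/872697 + 8272)*(-3433566) = -1695500167115/872697*(-3433566) = 1940537242266794030/290899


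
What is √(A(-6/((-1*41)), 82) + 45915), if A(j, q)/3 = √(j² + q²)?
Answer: √(77183115 + 246*√2825770)/41 ≈ 214.85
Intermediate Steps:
A(j, q) = 3*√(j² + q²)
√(A(-6/((-1*41)), 82) + 45915) = √(3*√((-6/((-1*41)))² + 82²) + 45915) = √(3*√((-6/(-41))² + 6724) + 45915) = √(3*√((-6*(-1/41))² + 6724) + 45915) = √(3*√((6/41)² + 6724) + 45915) = √(3*√(36/1681 + 6724) + 45915) = √(3*√(11303080/1681) + 45915) = √(3*(2*√2825770/41) + 45915) = √(6*√2825770/41 + 45915) = √(45915 + 6*√2825770/41)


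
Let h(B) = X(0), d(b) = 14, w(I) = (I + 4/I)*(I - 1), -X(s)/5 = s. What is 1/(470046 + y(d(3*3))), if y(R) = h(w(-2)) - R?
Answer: 1/470032 ≈ 2.1275e-6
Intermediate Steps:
X(s) = -5*s
w(I) = (-1 + I)*(I + 4/I) (w(I) = (I + 4/I)*(-1 + I) = (-1 + I)*(I + 4/I))
h(B) = 0 (h(B) = -5*0 = 0)
y(R) = -R (y(R) = 0 - R = -R)
1/(470046 + y(d(3*3))) = 1/(470046 - 1*14) = 1/(470046 - 14) = 1/470032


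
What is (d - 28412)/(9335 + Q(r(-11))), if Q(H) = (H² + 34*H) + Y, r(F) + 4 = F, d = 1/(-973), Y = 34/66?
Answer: -912280941/290602991 ≈ -3.1393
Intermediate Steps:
Y = 17/33 (Y = 34*(1/66) = 17/33 ≈ 0.51515)
d = -1/973 ≈ -0.0010277
r(F) = -4 + F
Q(H) = 17/33 + H² + 34*H (Q(H) = (H² + 34*H) + 17/33 = 17/33 + H² + 34*H)
(d - 28412)/(9335 + Q(r(-11))) = (-1/973 - 28412)/(9335 + (17/33 + (-4 - 11)² + 34*(-4 - 11))) = -27644877/(973*(9335 + (17/33 + (-15)² + 34*(-15)))) = -27644877/(973*(9335 + (17/33 + 225 - 510))) = -27644877/(973*(9335 - 9388/33)) = -27644877/(973*298667/33) = -27644877/973*33/298667 = -912280941/290602991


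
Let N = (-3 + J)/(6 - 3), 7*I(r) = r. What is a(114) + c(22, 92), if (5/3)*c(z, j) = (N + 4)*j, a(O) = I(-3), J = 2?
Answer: 7069/35 ≈ 201.97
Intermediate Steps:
I(r) = r/7
a(O) = -3/7 (a(O) = (⅐)*(-3) = -3/7)
N = -⅓ (N = (-3 + 2)/(6 - 3) = -1/3 = -1*⅓ = -⅓ ≈ -0.33333)
c(z, j) = 11*j/5 (c(z, j) = 3*((-⅓ + 4)*j)/5 = 3*(11*j/3)/5 = 11*j/5)
a(114) + c(22, 92) = -3/7 + (11/5)*92 = -3/7 + 1012/5 = 7069/35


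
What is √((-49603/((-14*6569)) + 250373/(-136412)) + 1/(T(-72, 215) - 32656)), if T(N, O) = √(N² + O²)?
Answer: √(-416328897812728296250708 + 12748623877129858809*√51409)/(3136316498*√(32656 - √51409)) ≈ 1.1385*I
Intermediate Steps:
√((-49603/((-14*6569)) + 250373/(-136412)) + 1/(T(-72, 215) - 32656)) = √((-49603/((-14*6569)) + 250373/(-136412)) + 1/(√((-72)² + 215²) - 32656)) = √((-49603/(-91966) + 250373*(-1/136412)) + 1/(√(5184 + 46225) - 32656)) = √((-49603*(-1/91966) - 250373/136412) + 1/(√51409 - 32656)) = √((49603/91966 - 250373/136412) + 1/(-32656 + √51409)) = √(-8129679441/6272632996 + 1/(-32656 + √51409))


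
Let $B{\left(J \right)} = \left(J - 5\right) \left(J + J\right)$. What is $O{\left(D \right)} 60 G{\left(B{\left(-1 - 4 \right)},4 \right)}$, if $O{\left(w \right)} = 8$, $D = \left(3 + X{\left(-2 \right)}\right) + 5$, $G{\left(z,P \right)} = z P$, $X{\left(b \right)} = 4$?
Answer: $192000$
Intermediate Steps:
$B{\left(J \right)} = 2 J \left(-5 + J\right)$ ($B{\left(J \right)} = \left(-5 + J\right) 2 J = 2 J \left(-5 + J\right)$)
$G{\left(z,P \right)} = P z$
$D = 12$ ($D = \left(3 + 4\right) + 5 = 7 + 5 = 12$)
$O{\left(D \right)} 60 G{\left(B{\left(-1 - 4 \right)},4 \right)} = 8 \cdot 60 \cdot 4 \cdot 2 \left(-1 - 4\right) \left(-5 - 5\right) = 480 \cdot 4 \cdot 2 \left(-5\right) \left(-5 - 5\right) = 480 \cdot 4 \cdot 2 \left(-5\right) \left(-10\right) = 480 \cdot 4 \cdot 100 = 480 \cdot 400 = 192000$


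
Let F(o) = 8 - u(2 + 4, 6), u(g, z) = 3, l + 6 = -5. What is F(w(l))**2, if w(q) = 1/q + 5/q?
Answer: 25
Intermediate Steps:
l = -11 (l = -6 - 5 = -11)
w(q) = 6/q (w(q) = 1/q + 5/q = 6/q)
F(o) = 5 (F(o) = 8 - 1*3 = 8 - 3 = 5)
F(w(l))**2 = 5**2 = 25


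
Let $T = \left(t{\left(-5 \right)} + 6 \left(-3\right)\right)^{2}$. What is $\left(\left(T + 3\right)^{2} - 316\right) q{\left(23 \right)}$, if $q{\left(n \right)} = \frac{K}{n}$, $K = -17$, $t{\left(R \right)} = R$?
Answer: $- \frac{4806036}{23} \approx -2.0896 \cdot 10^{5}$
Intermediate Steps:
$T = 529$ ($T = \left(-5 + 6 \left(-3\right)\right)^{2} = \left(-5 - 18\right)^{2} = \left(-23\right)^{2} = 529$)
$q{\left(n \right)} = - \frac{17}{n}$
$\left(\left(T + 3\right)^{2} - 316\right) q{\left(23 \right)} = \left(\left(529 + 3\right)^{2} - 316\right) \left(- \frac{17}{23}\right) = \left(532^{2} - 316\right) \left(\left(-17\right) \frac{1}{23}\right) = \left(283024 - 316\right) \left(- \frac{17}{23}\right) = 282708 \left(- \frac{17}{23}\right) = - \frac{4806036}{23}$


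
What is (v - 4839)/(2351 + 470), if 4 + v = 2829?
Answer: -2014/2821 ≈ -0.71393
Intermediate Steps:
v = 2825 (v = -4 + 2829 = 2825)
(v - 4839)/(2351 + 470) = (2825 - 4839)/(2351 + 470) = -2014/2821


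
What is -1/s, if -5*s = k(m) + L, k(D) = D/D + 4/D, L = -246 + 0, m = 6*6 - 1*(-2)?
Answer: -95/4653 ≈ -0.020417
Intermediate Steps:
m = 38 (m = 36 + 2 = 38)
L = -246
k(D) = 1 + 4/D
s = 4653/95 (s = -((4 + 38)/38 - 246)/5 = -((1/38)*42 - 246)/5 = -(21/19 - 246)/5 = -⅕*(-4653/19) = 4653/95 ≈ 48.979)
-1/s = -1/4653/95 = -1*95/4653 = -95/4653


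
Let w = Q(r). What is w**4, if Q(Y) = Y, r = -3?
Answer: 81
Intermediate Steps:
w = -3
w**4 = (-3)**4 = 81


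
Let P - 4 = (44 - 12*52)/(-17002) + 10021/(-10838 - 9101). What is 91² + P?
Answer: 1404240015904/169501439 ≈ 8284.5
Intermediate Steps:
P = 598599545/169501439 (P = 4 + ((44 - 12*52)/(-17002) + 10021/(-10838 - 9101)) = 4 + ((44 - 624)*(-1/17002) + 10021/(-19939)) = 4 + (-580*(-1/17002) + 10021*(-1/19939)) = 4 + (290/8501 - 10021/19939) = 4 - 79406211/169501439 = 598599545/169501439 ≈ 3.5315)
91² + P = 91² + 598599545/169501439 = 8281 + 598599545/169501439 = 1404240015904/169501439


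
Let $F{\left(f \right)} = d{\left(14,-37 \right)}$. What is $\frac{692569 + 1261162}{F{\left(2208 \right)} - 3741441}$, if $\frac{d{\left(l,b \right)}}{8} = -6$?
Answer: $- \frac{1953731}{3741489} \approx -0.52218$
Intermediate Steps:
$d{\left(l,b \right)} = -48$ ($d{\left(l,b \right)} = 8 \left(-6\right) = -48$)
$F{\left(f \right)} = -48$
$\frac{692569 + 1261162}{F{\left(2208 \right)} - 3741441} = \frac{692569 + 1261162}{-48 - 3741441} = \frac{1953731}{-3741489} = 1953731 \left(- \frac{1}{3741489}\right) = - \frac{1953731}{3741489}$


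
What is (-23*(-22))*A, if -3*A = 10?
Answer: -5060/3 ≈ -1686.7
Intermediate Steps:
A = -10/3 (A = -⅓*10 = -10/3 ≈ -3.3333)
(-23*(-22))*A = -23*(-22)*(-10/3) = 506*(-10/3) = -5060/3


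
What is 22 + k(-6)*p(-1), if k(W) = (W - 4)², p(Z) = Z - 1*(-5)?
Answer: 422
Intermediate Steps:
p(Z) = 5 + Z (p(Z) = Z + 5 = 5 + Z)
k(W) = (-4 + W)²
22 + k(-6)*p(-1) = 22 + (-4 - 6)²*(5 - 1) = 22 + (-10)²*4 = 22 + 100*4 = 22 + 400 = 422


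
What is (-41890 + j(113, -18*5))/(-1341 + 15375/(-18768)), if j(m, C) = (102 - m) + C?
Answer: 262695696/8394421 ≈ 31.294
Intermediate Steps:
j(m, C) = 102 + C - m
(-41890 + j(113, -18*5))/(-1341 + 15375/(-18768)) = (-41890 + (102 - 18*5 - 1*113))/(-1341 + 15375/(-18768)) = (-41890 + (102 - 90 - 113))/(-1341 + 15375*(-1/18768)) = (-41890 - 101)/(-1341 - 5125/6256) = -41991/(-8394421/6256) = -41991*(-6256/8394421) = 262695696/8394421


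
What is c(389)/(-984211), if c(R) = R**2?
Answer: -151321/984211 ≈ -0.15375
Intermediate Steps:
c(389)/(-984211) = 389**2/(-984211) = 151321*(-1/984211) = -151321/984211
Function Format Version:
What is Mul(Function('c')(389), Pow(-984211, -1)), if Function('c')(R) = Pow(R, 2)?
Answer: Rational(-151321, 984211) ≈ -0.15375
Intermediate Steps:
Mul(Function('c')(389), Pow(-984211, -1)) = Mul(Pow(389, 2), Pow(-984211, -1)) = Mul(151321, Rational(-1, 984211)) = Rational(-151321, 984211)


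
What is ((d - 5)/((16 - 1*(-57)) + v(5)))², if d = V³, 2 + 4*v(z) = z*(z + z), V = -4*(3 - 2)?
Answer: 4761/7225 ≈ 0.65896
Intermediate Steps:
V = -4 (V = -4*1 = -4)
v(z) = -½ + z²/2 (v(z) = -½ + (z*(z + z))/4 = -½ + (z*(2*z))/4 = -½ + (2*z²)/4 = -½ + z²/2)
d = -64 (d = (-4)³ = -64)
((d - 5)/((16 - 1*(-57)) + v(5)))² = ((-64 - 5)/((16 - 1*(-57)) + (-½ + (½)*5²)))² = (-69/((16 + 57) + (-½ + (½)*25)))² = (-69/(73 + (-½ + 25/2)))² = (-69/(73 + 12))² = (-69/85)² = 4761/7225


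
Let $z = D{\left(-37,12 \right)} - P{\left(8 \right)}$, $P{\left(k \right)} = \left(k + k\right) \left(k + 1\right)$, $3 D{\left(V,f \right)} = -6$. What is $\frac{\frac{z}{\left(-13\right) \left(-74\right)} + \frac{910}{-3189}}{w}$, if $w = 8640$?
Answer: $- \frac{670507}{13252973760} \approx -5.0593 \cdot 10^{-5}$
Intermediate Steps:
$D{\left(V,f \right)} = -2$ ($D{\left(V,f \right)} = \frac{1}{3} \left(-6\right) = -2$)
$P{\left(k \right)} = 2 k \left(1 + k\right)$
$z = -146$ ($z = -2 - 2 \cdot 8 \left(1 + 8\right) = -2 - 2 \cdot 8 \cdot 9 = -2 - 144 = -146$)
$\frac{\frac{z}{\left(-13\right) \left(-74\right)} + \frac{910}{-3189}}{w} = \frac{- \frac{146}{\left(-13\right) \left(-74\right)} + \frac{910}{-3189}}{8640} = \left(- \frac{146}{962} + 910 \left(- \frac{1}{3189}\right)\right) \frac{1}{8640} = \left(\left(-146\right) \frac{1}{962} - \frac{910}{3189}\right) \frac{1}{8640} = \left(- \frac{73}{481} - \frac{910}{3189}\right) \frac{1}{8640} = \left(- \frac{670507}{1533909}\right) \frac{1}{8640} = - \frac{670507}{13252973760}$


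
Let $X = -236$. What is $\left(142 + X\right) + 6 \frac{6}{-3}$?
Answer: $-106$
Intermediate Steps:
$\left(142 + X\right) + 6 \frac{6}{-3} = \left(142 - 236\right) + 6 \frac{6}{-3} = -94 + 6 \cdot 6 \left(- \frac{1}{3}\right) = -94 + 6 \left(-2\right) = -94 - 12 = -106$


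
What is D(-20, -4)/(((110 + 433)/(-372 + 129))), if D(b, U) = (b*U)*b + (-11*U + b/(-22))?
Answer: 1385586/1991 ≈ 695.92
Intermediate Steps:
D(b, U) = -11*U - b/22 + U*b² (D(b, U) = (U*b)*b + (-11*U + b*(-1/22)) = U*b² + (-11*U - b/22) = -11*U - b/22 + U*b²)
D(-20, -4)/(((110 + 433)/(-372 + 129))) = (-11*(-4) - 1/22*(-20) - 4*(-20)²)/(((110 + 433)/(-372 + 129))) = (44 + 10/11 - 4*400)/((543/(-243))) = (44 + 10/11 - 1600)/((543*(-1/243))) = -17106/(11*(-181/81)) = -17106/11*(-81/181) = 1385586/1991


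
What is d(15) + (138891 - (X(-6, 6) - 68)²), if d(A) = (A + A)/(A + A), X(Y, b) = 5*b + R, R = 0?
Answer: 137448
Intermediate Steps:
X(Y, b) = 5*b (X(Y, b) = 5*b + 0 = 5*b)
d(A) = 1 (d(A) = (2*A)/((2*A)) = (2*A)*(1/(2*A)) = 1)
d(15) + (138891 - (X(-6, 6) - 68)²) = 1 + (138891 - (5*6 - 68)²) = 1 + (138891 - (30 - 68)²) = 1 + (138891 - 1*(-38)²) = 1 + (138891 - 1*1444) = 1 + (138891 - 1444) = 1 + 137447 = 137448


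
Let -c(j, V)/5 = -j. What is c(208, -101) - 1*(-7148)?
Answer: 8188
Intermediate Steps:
c(j, V) = 5*j (c(j, V) = -(-5)*j = 5*j)
c(208, -101) - 1*(-7148) = 5*208 - 1*(-7148) = 1040 + 7148 = 8188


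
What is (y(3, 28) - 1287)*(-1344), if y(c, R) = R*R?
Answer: 676032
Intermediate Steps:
y(c, R) = R²
(y(3, 28) - 1287)*(-1344) = (28² - 1287)*(-1344) = (784 - 1287)*(-1344) = -503*(-1344) = 676032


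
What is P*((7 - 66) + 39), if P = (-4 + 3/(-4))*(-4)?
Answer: -380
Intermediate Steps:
P = 19 (P = (-4 + 3*(-1/4))*(-4) = (-4 - 3/4)*(-4) = -19/4*(-4) = 19)
P*((7 - 66) + 39) = 19*((7 - 66) + 39) = 19*(-59 + 39) = 19*(-20) = -380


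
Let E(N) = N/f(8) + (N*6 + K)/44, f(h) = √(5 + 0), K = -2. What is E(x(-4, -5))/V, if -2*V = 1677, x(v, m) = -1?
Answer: 4/18447 + 2*√5/8385 ≈ 0.00075019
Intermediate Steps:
f(h) = √5
V = -1677/2 (V = -½*1677 = -1677/2 ≈ -838.50)
E(N) = -1/22 + 3*N/22 + N*√5/5 (E(N) = N/(√5) + (N*6 - 2)/44 = N*(√5/5) + (6*N - 2)*(1/44) = N*√5/5 + (-2 + 6*N)*(1/44) = N*√5/5 + (-1/22 + 3*N/22) = -1/22 + 3*N/22 + N*√5/5)
E(x(-4, -5))/V = (-1/22 + (3/22)*(-1) + (⅕)*(-1)*√5)/(-1677/2) = (-1/22 - 3/22 - √5/5)*(-2/1677) = (-2/11 - √5/5)*(-2/1677) = 4/18447 + 2*√5/8385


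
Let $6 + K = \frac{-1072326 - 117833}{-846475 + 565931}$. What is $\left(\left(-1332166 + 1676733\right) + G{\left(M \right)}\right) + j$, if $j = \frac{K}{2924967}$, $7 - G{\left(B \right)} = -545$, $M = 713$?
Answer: $\frac{283198419257170607}{820581942048} \approx 3.4512 \cdot 10^{5}$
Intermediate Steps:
$K = - \frac{493105}{280544}$ ($K = -6 + \frac{-1072326 - 117833}{-846475 + 565931} = -6 - \frac{1190159}{-280544} = -6 - - \frac{1190159}{280544} = -6 + \frac{1190159}{280544} = - \frac{493105}{280544} \approx -1.7577$)
$G{\left(B \right)} = 552$ ($G{\left(B \right)} = 7 - -545 = 7 + 545 = 552$)
$j = - \frac{493105}{820581942048}$ ($j = - \frac{493105}{280544 \cdot 2924967} = \left(- \frac{493105}{280544}\right) \frac{1}{2924967} = - \frac{493105}{820581942048} \approx -6.0092 \cdot 10^{-7}$)
$\left(\left(-1332166 + 1676733\right) + G{\left(M \right)}\right) + j = \left(\left(-1332166 + 1676733\right) + 552\right) - \frac{493105}{820581942048} = \left(344567 + 552\right) - \frac{493105}{820581942048} = 345119 - \frac{493105}{820581942048} = \frac{283198419257170607}{820581942048}$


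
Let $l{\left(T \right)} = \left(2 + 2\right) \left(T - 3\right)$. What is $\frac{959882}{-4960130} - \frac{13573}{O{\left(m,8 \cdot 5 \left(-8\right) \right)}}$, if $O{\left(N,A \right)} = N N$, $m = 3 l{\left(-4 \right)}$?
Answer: $- \frac{108012787}{51018480} \approx -2.1171$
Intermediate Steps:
$l{\left(T \right)} = -12 + 4 T$ ($l{\left(T \right)} = 4 \left(-3 + T\right) = -12 + 4 T$)
$m = -84$ ($m = 3 \left(-12 + 4 \left(-4\right)\right) = 3 \left(-12 - 16\right) = 3 \left(-28\right) = -84$)
$O{\left(N,A \right)} = N^{2}$
$\frac{959882}{-4960130} - \frac{13573}{O{\left(m,8 \cdot 5 \left(-8\right) \right)}} = \frac{959882}{-4960130} - \frac{13573}{\left(-84\right)^{2}} = 959882 \left(- \frac{1}{4960130}\right) - \frac{13573}{7056} = - \frac{68563}{354295} - \frac{277}{144} = - \frac{108012787}{51018480}$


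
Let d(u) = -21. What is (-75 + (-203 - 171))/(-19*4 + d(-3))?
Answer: 449/97 ≈ 4.6289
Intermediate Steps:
(-75 + (-203 - 171))/(-19*4 + d(-3)) = (-75 + (-203 - 171))/(-19*4 - 21) = (-75 - 374)/(-76 - 21) = -449/(-97) = -449*(-1/97) = 449/97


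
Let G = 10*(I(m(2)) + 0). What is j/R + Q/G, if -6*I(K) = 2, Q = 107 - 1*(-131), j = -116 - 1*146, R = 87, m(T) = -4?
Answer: -32369/435 ≈ -74.411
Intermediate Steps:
j = -262 (j = -116 - 146 = -262)
Q = 238 (Q = 107 + 131 = 238)
I(K) = -1/3 (I(K) = -1/6*2 = -1/3)
G = -10/3 (G = 10*(-1/3 + 0) = 10*(-1/3) = -10/3 ≈ -3.3333)
j/R + Q/G = -262/87 + 238/(-10/3) = -262*1/87 + 238*(-3/10) = -262/87 - 357/5 = -32369/435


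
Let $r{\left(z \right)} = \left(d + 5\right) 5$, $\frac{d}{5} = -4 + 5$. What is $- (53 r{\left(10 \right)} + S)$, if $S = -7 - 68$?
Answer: $-2575$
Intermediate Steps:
$d = 5$ ($d = 5 \left(-4 + 5\right) = 5 \cdot 1 = 5$)
$S = -75$
$r{\left(z \right)} = 50$ ($r{\left(z \right)} = \left(5 + 5\right) 5 = 10 \cdot 5 = 50$)
$- (53 r{\left(10 \right)} + S) = - (53 \cdot 50 - 75) = - (2650 - 75) = \left(-1\right) 2575 = -2575$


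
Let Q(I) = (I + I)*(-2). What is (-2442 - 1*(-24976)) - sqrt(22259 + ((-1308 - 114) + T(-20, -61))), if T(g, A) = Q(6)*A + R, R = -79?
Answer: 22534 - sqrt(22222) ≈ 22385.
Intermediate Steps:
Q(I) = -4*I (Q(I) = (2*I)*(-2) = -4*I)
T(g, A) = -79 - 24*A (T(g, A) = (-4*6)*A - 79 = -24*A - 79 = -79 - 24*A)
(-2442 - 1*(-24976)) - sqrt(22259 + ((-1308 - 114) + T(-20, -61))) = (-2442 - 1*(-24976)) - sqrt(22259 + ((-1308 - 114) + (-79 - 24*(-61)))) = (-2442 + 24976) - sqrt(22259 + (-1422 + (-79 + 1464))) = 22534 - sqrt(22259 + (-1422 + 1385)) = 22534 - sqrt(22259 - 37) = 22534 - sqrt(22222)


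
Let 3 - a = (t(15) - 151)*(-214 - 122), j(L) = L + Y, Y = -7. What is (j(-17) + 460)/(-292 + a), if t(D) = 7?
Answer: -436/48673 ≈ -0.0089577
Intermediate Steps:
j(L) = -7 + L (j(L) = L - 7 = -7 + L)
a = -48381 (a = 3 - (7 - 151)*(-214 - 122) = 3 - (-144)*(-336) = 3 - 1*48384 = 3 - 48384 = -48381)
(j(-17) + 460)/(-292 + a) = ((-7 - 17) + 460)/(-292 - 48381) = (-24 + 460)/(-48673) = 436*(-1/48673) = -436/48673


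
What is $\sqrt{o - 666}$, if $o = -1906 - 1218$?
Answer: $i \sqrt{3790} \approx 61.563 i$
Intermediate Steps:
$o = -3124$
$\sqrt{o - 666} = \sqrt{-3124 - 666} = \sqrt{-3790} = i \sqrt{3790}$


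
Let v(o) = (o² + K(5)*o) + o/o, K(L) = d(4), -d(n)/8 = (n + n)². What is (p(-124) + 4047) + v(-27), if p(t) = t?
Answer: 18477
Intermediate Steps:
d(n) = -32*n² (d(n) = -8*(n + n)² = -8*4*n² = -32*n²)
K(L) = -512 (K(L) = -32*4² = -32*16 = -512)
v(o) = 1 + o² - 512*o (v(o) = (o² - 512*o) + o/o = (o² - 512*o) + 1 = 1 + o² - 512*o)
(p(-124) + 4047) + v(-27) = (-124 + 4047) + (1 + (-27)² - 512*(-27)) = 3923 + (1 + 729 + 13824) = 3923 + 14554 = 18477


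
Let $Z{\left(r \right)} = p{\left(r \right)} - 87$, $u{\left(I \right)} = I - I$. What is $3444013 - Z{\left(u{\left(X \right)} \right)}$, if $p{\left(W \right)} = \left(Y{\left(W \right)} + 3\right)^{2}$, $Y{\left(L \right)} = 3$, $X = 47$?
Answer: $3444064$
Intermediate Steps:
$u{\left(I \right)} = 0$
$p{\left(W \right)} = 36$ ($p{\left(W \right)} = \left(3 + 3\right)^{2} = 6^{2} = 36$)
$Z{\left(r \right)} = -51$ ($Z{\left(r \right)} = 36 - 87 = -51$)
$3444013 - Z{\left(u{\left(X \right)} \right)} = 3444013 - -51 = 3444013 + 51 = 3444064$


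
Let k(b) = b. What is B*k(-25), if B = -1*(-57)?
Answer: -1425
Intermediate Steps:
B = 57
B*k(-25) = 57*(-25) = -1425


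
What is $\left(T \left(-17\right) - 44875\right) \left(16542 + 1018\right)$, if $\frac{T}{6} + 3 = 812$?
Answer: $-2237021080$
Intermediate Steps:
$T = 4854$ ($T = -18 + 6 \cdot 812 = -18 + 4872 = 4854$)
$\left(T \left(-17\right) - 44875\right) \left(16542 + 1018\right) = \left(4854 \left(-17\right) - 44875\right) \left(16542 + 1018\right) = \left(-82518 - 44875\right) 17560 = \left(-127393\right) 17560 = -2237021080$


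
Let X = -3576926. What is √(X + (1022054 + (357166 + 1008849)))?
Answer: I*√1188857 ≈ 1090.3*I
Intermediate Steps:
√(X + (1022054 + (357166 + 1008849))) = √(-3576926 + (1022054 + (357166 + 1008849))) = √(-3576926 + (1022054 + 1366015)) = √(-3576926 + 2388069) = √(-1188857) = I*√1188857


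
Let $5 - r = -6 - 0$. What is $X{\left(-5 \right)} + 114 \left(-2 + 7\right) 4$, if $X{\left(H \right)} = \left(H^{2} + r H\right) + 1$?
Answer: $2251$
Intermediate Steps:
$r = 11$ ($r = 5 - \left(-6 - 0\right) = 5 - \left(-6 + 0\right) = 5 - -6 = 5 + 6 = 11$)
$X{\left(H \right)} = 1 + H^{2} + 11 H$ ($X{\left(H \right)} = \left(H^{2} + 11 H\right) + 1 = 1 + H^{2} + 11 H$)
$X{\left(-5 \right)} + 114 \left(-2 + 7\right) 4 = \left(1 + \left(-5\right)^{2} + 11 \left(-5\right)\right) + 114 \left(-2 + 7\right) 4 = \left(1 + 25 - 55\right) + 114 \cdot 5 \cdot 4 = -29 + 114 \cdot 20 = -29 + 2280 = 2251$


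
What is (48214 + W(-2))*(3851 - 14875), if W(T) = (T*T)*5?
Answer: -531731616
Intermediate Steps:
W(T) = 5*T² (W(T) = T²*5 = 5*T²)
(48214 + W(-2))*(3851 - 14875) = (48214 + 5*(-2)²)*(3851 - 14875) = (48214 + 5*4)*(-11024) = (48214 + 20)*(-11024) = 48234*(-11024) = -531731616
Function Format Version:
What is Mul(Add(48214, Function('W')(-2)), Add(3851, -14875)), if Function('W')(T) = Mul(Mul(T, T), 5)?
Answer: -531731616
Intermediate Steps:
Function('W')(T) = Mul(5, Pow(T, 2)) (Function('W')(T) = Mul(Pow(T, 2), 5) = Mul(5, Pow(T, 2)))
Mul(Add(48214, Function('W')(-2)), Add(3851, -14875)) = Mul(Add(48214, Mul(5, Pow(-2, 2))), Add(3851, -14875)) = Mul(Add(48214, Mul(5, 4)), -11024) = Mul(Add(48214, 20), -11024) = Mul(48234, -11024) = -531731616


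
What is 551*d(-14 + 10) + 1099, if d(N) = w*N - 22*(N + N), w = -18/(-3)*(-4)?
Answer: 150971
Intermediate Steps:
w = -24 (w = -18*(-1)/3*(-4) = -3*(-2)*(-4) = 6*(-4) = -24)
d(N) = -68*N (d(N) = -24*N - 22*(N + N) = -24*N - 44*N = -68*N)
551*d(-14 + 10) + 1099 = 551*(-68*(-14 + 10)) + 1099 = 551*(-68*(-4)) + 1099 = 551*272 + 1099 = 149872 + 1099 = 150971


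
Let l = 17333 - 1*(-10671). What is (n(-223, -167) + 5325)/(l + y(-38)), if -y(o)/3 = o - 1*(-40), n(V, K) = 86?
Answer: 5411/27998 ≈ 0.19326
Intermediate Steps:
y(o) = -120 - 3*o (y(o) = -3*(o - 1*(-40)) = -3*(o + 40) = -3*(40 + o) = -120 - 3*o)
l = 28004 (l = 17333 + 10671 = 28004)
(n(-223, -167) + 5325)/(l + y(-38)) = (86 + 5325)/(28004 + (-120 - 3*(-38))) = 5411/(28004 + (-120 + 114)) = 5411/(28004 - 6) = 5411/27998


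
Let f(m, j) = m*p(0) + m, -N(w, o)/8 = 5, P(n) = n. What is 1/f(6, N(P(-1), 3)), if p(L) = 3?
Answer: 1/24 ≈ 0.041667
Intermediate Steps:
N(w, o) = -40 (N(w, o) = -8*5 = -40)
f(m, j) = 4*m (f(m, j) = m*3 + m = 3*m + m = 4*m)
1/f(6, N(P(-1), 3)) = 1/(4*6) = 1/24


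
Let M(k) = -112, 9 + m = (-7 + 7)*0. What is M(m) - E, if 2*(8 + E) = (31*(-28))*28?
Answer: 12048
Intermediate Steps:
E = -12160 (E = -8 + ((31*(-28))*28)/2 = -8 + (-868*28)/2 = -8 + (½)*(-24304) = -8 - 12152 = -12160)
m = -9 (m = -9 + (-7 + 7)*0 = -9 + 0*0 = -9 + 0 = -9)
M(m) - E = -112 - 1*(-12160) = -112 + 12160 = 12048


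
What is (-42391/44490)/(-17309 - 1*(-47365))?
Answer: -42391/1337191440 ≈ -3.1702e-5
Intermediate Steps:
(-42391/44490)/(-17309 - 1*(-47365)) = (-42391*1/44490)/(-17309 + 47365) = -42391/44490/30056 = -42391/44490*1/30056 = -42391/1337191440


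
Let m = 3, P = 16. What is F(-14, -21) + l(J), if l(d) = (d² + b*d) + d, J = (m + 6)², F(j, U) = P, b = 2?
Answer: 6820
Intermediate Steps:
F(j, U) = 16
J = 81 (J = (3 + 6)² = 9² = 81)
l(d) = d² + 3*d (l(d) = (d² + 2*d) + d = d² + 3*d)
F(-14, -21) + l(J) = 16 + 81*(3 + 81) = 16 + 81*84 = 16 + 6804 = 6820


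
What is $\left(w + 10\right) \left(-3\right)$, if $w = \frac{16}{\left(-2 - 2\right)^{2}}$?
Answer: $-33$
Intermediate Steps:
$w = 1$ ($w = \frac{16}{\left(-4\right)^{2}} = \frac{16}{16} = 16 \cdot \frac{1}{16} = 1$)
$\left(w + 10\right) \left(-3\right) = \left(1 + 10\right) \left(-3\right) = 11 \left(-3\right) = -33$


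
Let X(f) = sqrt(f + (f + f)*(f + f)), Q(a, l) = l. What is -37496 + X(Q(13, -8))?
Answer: -37496 + 2*sqrt(62) ≈ -37480.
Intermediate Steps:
X(f) = sqrt(f + 4*f**2) (X(f) = sqrt(f + (2*f)*(2*f)) = sqrt(f + 4*f**2))
-37496 + X(Q(13, -8)) = -37496 + sqrt(-8*(1 + 4*(-8))) = -37496 + sqrt(-8*(1 - 32)) = -37496 + sqrt(-8*(-31)) = -37496 + sqrt(248) = -37496 + 2*sqrt(62)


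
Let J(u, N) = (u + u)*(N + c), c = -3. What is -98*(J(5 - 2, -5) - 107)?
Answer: 15190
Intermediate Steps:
J(u, N) = 2*u*(-3 + N) (J(u, N) = (u + u)*(N - 3) = (2*u)*(-3 + N) = 2*u*(-3 + N))
-98*(J(5 - 2, -5) - 107) = -98*(2*(5 - 2)*(-3 - 5) - 107) = -98*(2*3*(-8) - 107) = -98*(-48 - 107) = -98*(-155) = 15190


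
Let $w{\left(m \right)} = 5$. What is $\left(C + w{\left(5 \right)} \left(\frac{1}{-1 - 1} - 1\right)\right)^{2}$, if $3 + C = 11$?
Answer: $\frac{1}{4} \approx 0.25$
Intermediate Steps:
$C = 8$ ($C = -3 + 11 = 8$)
$\left(C + w{\left(5 \right)} \left(\frac{1}{-1 - 1} - 1\right)\right)^{2} = \left(8 + 5 \left(\frac{1}{-1 - 1} - 1\right)\right)^{2} = \left(8 + 5 \left(\frac{1}{-2} + \left(-1 + 0\right)\right)\right)^{2} = \left(8 + 5 \left(- \frac{1}{2} - 1\right)\right)^{2} = \left(8 + 5 \left(- \frac{3}{2}\right)\right)^{2} = \left(8 - \frac{15}{2}\right)^{2} = \left(\frac{1}{2}\right)^{2} = \frac{1}{4}$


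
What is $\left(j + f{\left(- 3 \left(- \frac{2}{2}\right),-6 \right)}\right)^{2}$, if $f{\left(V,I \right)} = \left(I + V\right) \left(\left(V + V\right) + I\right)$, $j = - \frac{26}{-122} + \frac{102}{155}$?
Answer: $\frac{67848169}{89397025} \approx 0.75895$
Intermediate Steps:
$j = \frac{8237}{9455}$ ($j = \left(-26\right) \left(- \frac{1}{122}\right) + 102 \cdot \frac{1}{155} = \frac{13}{61} + \frac{102}{155} = \frac{8237}{9455} \approx 0.87118$)
$f{\left(V,I \right)} = \left(I + V\right) \left(I + 2 V\right)$ ($f{\left(V,I \right)} = \left(I + V\right) \left(2 V + I\right) = \left(I + V\right) \left(I + 2 V\right)$)
$\left(j + f{\left(- 3 \left(- \frac{2}{2}\right),-6 \right)}\right)^{2} = \left(\frac{8237}{9455} + \left(\left(-6\right)^{2} + 2 \left(- 3 \left(- \frac{2}{2}\right)\right)^{2} + 3 \left(-6\right) \left(- 3 \left(- \frac{2}{2}\right)\right)\right)\right)^{2} = \left(\frac{8237}{9455} + \left(36 + 2 \left(- 3 \left(\left(-2\right) \frac{1}{2}\right)\right)^{2} + 3 \left(-6\right) \left(- 3 \left(\left(-2\right) \frac{1}{2}\right)\right)\right)\right)^{2} = \left(\frac{8237}{9455} + \left(36 + 2 \left(\left(-3\right) \left(-1\right)\right)^{2} + 3 \left(-6\right) \left(\left(-3\right) \left(-1\right)\right)\right)\right)^{2} = \left(\frac{8237}{9455} + \left(36 + 2 \cdot 3^{2} + 3 \left(-6\right) 3\right)\right)^{2} = \left(\frac{8237}{9455} + \left(36 + 2 \cdot 9 - 54\right)\right)^{2} = \left(\frac{8237}{9455} + \left(36 + 18 - 54\right)\right)^{2} = \left(\frac{8237}{9455} + 0\right)^{2} = \left(\frac{8237}{9455}\right)^{2} = \frac{67848169}{89397025}$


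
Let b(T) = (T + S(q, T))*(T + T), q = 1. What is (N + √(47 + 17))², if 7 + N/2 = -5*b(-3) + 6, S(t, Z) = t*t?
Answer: 12996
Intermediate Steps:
S(t, Z) = t²
b(T) = 2*T*(1 + T) (b(T) = (T + 1²)*(T + T) = (T + 1)*(2*T) = (1 + T)*(2*T) = 2*T*(1 + T))
N = -122 (N = -14 + 2*(-10*(-3)*(1 - 3) + 6) = -14 + 2*(-10*(-3)*(-2) + 6) = -14 + 2*(-5*12 + 6) = -14 + 2*(-60 + 6) = -14 + 2*(-54) = -14 - 108 = -122)
(N + √(47 + 17))² = (-122 + √(47 + 17))² = (-122 + √64)² = (-122 + 8)² = (-114)² = 12996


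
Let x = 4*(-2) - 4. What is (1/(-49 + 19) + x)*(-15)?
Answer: 361/2 ≈ 180.50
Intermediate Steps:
x = -12 (x = -8 - 4 = -12)
(1/(-49 + 19) + x)*(-15) = (1/(-49 + 19) - 12)*(-15) = (1/(-30) - 12)*(-15) = (-1/30 - 12)*(-15) = -361/30*(-15) = 361/2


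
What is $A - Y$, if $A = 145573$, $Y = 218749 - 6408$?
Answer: $-66768$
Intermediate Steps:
$Y = 212341$ ($Y = 218749 - 6408 = 212341$)
$A - Y = 145573 - 212341 = -66768$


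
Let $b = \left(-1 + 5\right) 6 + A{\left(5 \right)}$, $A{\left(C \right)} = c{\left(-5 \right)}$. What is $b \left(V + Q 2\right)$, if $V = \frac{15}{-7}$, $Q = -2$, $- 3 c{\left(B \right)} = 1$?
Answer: $- \frac{3053}{21} \approx -145.38$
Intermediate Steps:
$c{\left(B \right)} = - \frac{1}{3}$ ($c{\left(B \right)} = \left(- \frac{1}{3}\right) 1 = - \frac{1}{3}$)
$A{\left(C \right)} = - \frac{1}{3}$
$V = - \frac{15}{7}$ ($V = 15 \left(- \frac{1}{7}\right) = - \frac{15}{7} \approx -2.1429$)
$b = \frac{71}{3}$ ($b = \left(-1 + 5\right) 6 - \frac{1}{3} = 4 \cdot 6 - \frac{1}{3} = 24 - \frac{1}{3} = \frac{71}{3} \approx 23.667$)
$b \left(V + Q 2\right) = \frac{71 \left(- \frac{15}{7} - 4\right)}{3} = \frac{71}{3} \left(- \frac{43}{7}\right) = - \frac{3053}{21}$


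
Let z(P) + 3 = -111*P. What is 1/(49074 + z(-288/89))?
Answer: 89/4399287 ≈ 2.0231e-5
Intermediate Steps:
z(P) = -3 - 111*P
1/(49074 + z(-288/89)) = 1/(49074 + (-3 - (-31968)/89)) = 1/(49074 + (-3 - 111*(-288/89))) = 1/(49074 + (-3 + 31968/89)) = 1/(49074 + 31701/89) = 1/(4399287/89) = 89/4399287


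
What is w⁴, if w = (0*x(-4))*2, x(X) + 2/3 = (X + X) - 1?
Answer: 0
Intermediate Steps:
x(X) = -5/3 + 2*X (x(X) = -⅔ + ((X + X) - 1) = -⅔ + (2*X - 1) = -⅔ + (-1 + 2*X) = -5/3 + 2*X)
w = 0 (w = (0*(-5/3 + 2*(-4)))*2 = (0*(-5/3 - 8))*2 = (0*(-29/3))*2 = 0*2 = 0)
w⁴ = 0⁴ = 0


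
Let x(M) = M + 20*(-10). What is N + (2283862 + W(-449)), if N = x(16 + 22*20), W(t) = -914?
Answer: 2283204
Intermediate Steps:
x(M) = -200 + M (x(M) = M - 200 = -200 + M)
N = 256 (N = -200 + (16 + 22*20) = -200 + (16 + 440) = -200 + 456 = 256)
N + (2283862 + W(-449)) = 256 + (2283862 - 914) = 256 + 2282948 = 2283204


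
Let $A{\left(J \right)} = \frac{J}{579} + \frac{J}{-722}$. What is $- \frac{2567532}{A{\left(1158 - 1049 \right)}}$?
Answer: $- \frac{97575085656}{1417} \approx -6.886 \cdot 10^{7}$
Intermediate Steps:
$A{\left(J \right)} = \frac{143 J}{418038}$ ($A{\left(J \right)} = J \frac{1}{579} + J \left(- \frac{1}{722}\right) = \frac{J}{579} - \frac{J}{722} = \frac{143 J}{418038}$)
$- \frac{2567532}{A{\left(1158 - 1049 \right)}} = - \frac{2567532}{\frac{143}{418038} \left(1158 - 1049\right)} = - \frac{2567532}{\frac{143}{418038} \cdot 109} = - \frac{2567532}{\frac{15587}{418038}} = \left(-2567532\right) \frac{418038}{15587} = - \frac{97575085656}{1417}$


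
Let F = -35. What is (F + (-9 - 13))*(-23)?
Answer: 1311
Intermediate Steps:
(F + (-9 - 13))*(-23) = (-35 + (-9 - 13))*(-23) = (-35 - 22)*(-23) = -57*(-23) = 1311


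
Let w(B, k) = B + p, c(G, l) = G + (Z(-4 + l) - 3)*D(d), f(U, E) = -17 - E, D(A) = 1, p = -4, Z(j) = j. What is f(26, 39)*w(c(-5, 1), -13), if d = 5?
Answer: 840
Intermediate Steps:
c(G, l) = -7 + G + l (c(G, l) = G + ((-4 + l) - 3)*1 = G + (-7 + l)*1 = G + (-7 + l) = -7 + G + l)
w(B, k) = -4 + B (w(B, k) = B - 4 = -4 + B)
f(26, 39)*w(c(-5, 1), -13) = (-17 - 1*39)*(-4 + (-7 - 5 + 1)) = (-17 - 39)*(-4 - 11) = -56*(-15) = 840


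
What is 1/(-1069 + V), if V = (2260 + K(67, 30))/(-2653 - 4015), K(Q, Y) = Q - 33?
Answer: -3334/3565193 ≈ -0.00093515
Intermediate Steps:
K(Q, Y) = -33 + Q
V = -1147/3334 (V = (2260 + (-33 + 67))/(-2653 - 4015) = (2260 + 34)/(-6668) = 2294*(-1/6668) = -1147/3334 ≈ -0.34403)
1/(-1069 + V) = 1/(-1069 - 1147/3334) = 1/(-3565193/3334) = -3334/3565193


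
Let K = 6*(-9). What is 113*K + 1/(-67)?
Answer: -408835/67 ≈ -6102.0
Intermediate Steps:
K = -54
113*K + 1/(-67) = 113*(-54) + 1/(-67) = -6102 - 1/67 = -408835/67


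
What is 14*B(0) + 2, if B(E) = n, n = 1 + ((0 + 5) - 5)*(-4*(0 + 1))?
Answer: 16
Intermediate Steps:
n = 1 (n = 1 + (5 - 5)*(-4*1) = 1 + 0*(-4) = 1 + 0 = 1)
B(E) = 1
14*B(0) + 2 = 14*1 + 2 = 14 + 2 = 16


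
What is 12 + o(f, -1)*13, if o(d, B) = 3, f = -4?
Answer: 51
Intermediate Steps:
12 + o(f, -1)*13 = 12 + 3*13 = 12 + 39 = 51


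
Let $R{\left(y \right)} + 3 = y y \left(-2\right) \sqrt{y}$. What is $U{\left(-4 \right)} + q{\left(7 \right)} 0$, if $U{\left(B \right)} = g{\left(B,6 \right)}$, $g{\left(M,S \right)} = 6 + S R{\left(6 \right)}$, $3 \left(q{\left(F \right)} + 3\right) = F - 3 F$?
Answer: $-12 - 432 \sqrt{6} \approx -1070.2$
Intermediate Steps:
$q{\left(F \right)} = -3 - \frac{2 F}{3}$ ($q{\left(F \right)} = -3 + \frac{F - 3 F}{3} = -3 + \frac{\left(-2\right) F}{3} = -3 - \frac{2 F}{3}$)
$R{\left(y \right)} = -3 - 2 y^{\frac{5}{2}}$ ($R{\left(y \right)} = -3 + y y \left(-2\right) \sqrt{y} = -3 + y^{2} \left(-2\right) \sqrt{y} = -3 + - 2 y^{2} \sqrt{y} = -3 - 2 y^{\frac{5}{2}}$)
$g{\left(M,S \right)} = 6 + S \left(-3 - 72 \sqrt{6}\right)$ ($g{\left(M,S \right)} = 6 + S \left(-3 - 2 \cdot 6^{\frac{5}{2}}\right) = 6 + S \left(-3 - 2 \cdot 36 \sqrt{6}\right) = 6 + S \left(-3 - 72 \sqrt{6}\right)$)
$U{\left(B \right)} = -12 - 432 \sqrt{6}$ ($U{\left(B \right)} = 6 - 18 \left(1 + 24 \sqrt{6}\right) = 6 - \left(18 + 432 \sqrt{6}\right) = -12 - 432 \sqrt{6}$)
$U{\left(-4 \right)} + q{\left(7 \right)} 0 = \left(-12 - 432 \sqrt{6}\right) + \left(-3 - \frac{14}{3}\right) 0 = \left(-12 - 432 \sqrt{6}\right) - 0 = \left(-12 - 432 \sqrt{6}\right) + 0 = -12 - 432 \sqrt{6}$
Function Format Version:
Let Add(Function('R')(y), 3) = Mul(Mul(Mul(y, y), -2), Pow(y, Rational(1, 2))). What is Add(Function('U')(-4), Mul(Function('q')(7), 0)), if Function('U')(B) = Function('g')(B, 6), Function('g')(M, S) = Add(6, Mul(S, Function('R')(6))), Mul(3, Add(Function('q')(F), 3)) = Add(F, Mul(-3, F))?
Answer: Add(-12, Mul(-432, Pow(6, Rational(1, 2)))) ≈ -1070.2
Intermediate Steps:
Function('q')(F) = Add(-3, Mul(Rational(-2, 3), F)) (Function('q')(F) = Add(-3, Mul(Rational(1, 3), Add(F, Mul(-3, F)))) = Add(-3, Mul(Rational(1, 3), Mul(-2, F))) = Add(-3, Mul(Rational(-2, 3), F)))
Function('R')(y) = Add(-3, Mul(-2, Pow(y, Rational(5, 2)))) (Function('R')(y) = Add(-3, Mul(Mul(Mul(y, y), -2), Pow(y, Rational(1, 2)))) = Add(-3, Mul(Mul(Pow(y, 2), -2), Pow(y, Rational(1, 2)))) = Add(-3, Mul(Mul(-2, Pow(y, 2)), Pow(y, Rational(1, 2)))) = Add(-3, Mul(-2, Pow(y, Rational(5, 2)))))
Function('g')(M, S) = Add(6, Mul(S, Add(-3, Mul(-72, Pow(6, Rational(1, 2)))))) (Function('g')(M, S) = Add(6, Mul(S, Add(-3, Mul(-2, Pow(6, Rational(5, 2)))))) = Add(6, Mul(S, Add(-3, Mul(-2, Mul(36, Pow(6, Rational(1, 2))))))) = Add(6, Mul(S, Add(-3, Mul(-72, Pow(6, Rational(1, 2)))))))
Function('U')(B) = Add(-12, Mul(-432, Pow(6, Rational(1, 2)))) (Function('U')(B) = Add(6, Mul(-3, 6, Add(1, Mul(24, Pow(6, Rational(1, 2)))))) = Add(6, Add(-18, Mul(-432, Pow(6, Rational(1, 2))))) = Add(-12, Mul(-432, Pow(6, Rational(1, 2)))))
Add(Function('U')(-4), Mul(Function('q')(7), 0)) = Add(Add(-12, Mul(-432, Pow(6, Rational(1, 2)))), Mul(Add(-3, Mul(Rational(-2, 3), 7)), 0)) = Add(Add(-12, Mul(-432, Pow(6, Rational(1, 2)))), Mul(Add(-3, Rational(-14, 3)), 0)) = Add(Add(-12, Mul(-432, Pow(6, Rational(1, 2)))), Mul(Rational(-23, 3), 0)) = Add(Add(-12, Mul(-432, Pow(6, Rational(1, 2)))), 0) = Add(-12, Mul(-432, Pow(6, Rational(1, 2))))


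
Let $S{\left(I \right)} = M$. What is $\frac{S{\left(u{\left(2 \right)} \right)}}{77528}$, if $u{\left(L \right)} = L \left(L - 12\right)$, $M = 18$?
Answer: $\frac{9}{38764} \approx 0.00023217$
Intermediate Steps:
$u{\left(L \right)} = L \left(-12 + L\right)$
$S{\left(I \right)} = 18$
$\frac{S{\left(u{\left(2 \right)} \right)}}{77528} = \frac{18}{77528} = 18 \cdot \frac{1}{77528} = \frac{9}{38764}$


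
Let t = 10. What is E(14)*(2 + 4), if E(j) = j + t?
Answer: 144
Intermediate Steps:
E(j) = 10 + j (E(j) = j + 10 = 10 + j)
E(14)*(2 + 4) = (10 + 14)*(2 + 4) = 24*6 = 144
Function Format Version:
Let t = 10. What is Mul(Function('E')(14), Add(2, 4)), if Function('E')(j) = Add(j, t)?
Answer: 144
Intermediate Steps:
Function('E')(j) = Add(10, j) (Function('E')(j) = Add(j, 10) = Add(10, j))
Mul(Function('E')(14), Add(2, 4)) = Mul(Add(10, 14), Add(2, 4)) = Mul(24, 6) = 144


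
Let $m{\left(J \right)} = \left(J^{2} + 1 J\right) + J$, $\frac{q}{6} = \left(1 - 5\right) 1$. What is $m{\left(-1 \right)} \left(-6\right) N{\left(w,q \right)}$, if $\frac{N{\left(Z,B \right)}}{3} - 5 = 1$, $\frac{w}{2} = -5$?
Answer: $108$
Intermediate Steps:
$w = -10$ ($w = 2 \left(-5\right) = -10$)
$q = -24$ ($q = 6 \left(1 - 5\right) 1 = 6 \left(\left(-4\right) 1\right) = 6 \left(-4\right) = -24$)
$m{\left(J \right)} = J^{2} + 2 J$ ($m{\left(J \right)} = \left(J^{2} + J\right) + J = \left(J + J^{2}\right) + J = J^{2} + 2 J$)
$N{\left(Z,B \right)} = 18$ ($N{\left(Z,B \right)} = 15 + 3 \cdot 1 = 15 + 3 = 18$)
$m{\left(-1 \right)} \left(-6\right) N{\left(w,q \right)} = - (2 - 1) \left(-6\right) 18 = \left(-1\right) 1 \left(-6\right) 18 = \left(-1\right) \left(-6\right) 18 = 6 \cdot 18 = 108$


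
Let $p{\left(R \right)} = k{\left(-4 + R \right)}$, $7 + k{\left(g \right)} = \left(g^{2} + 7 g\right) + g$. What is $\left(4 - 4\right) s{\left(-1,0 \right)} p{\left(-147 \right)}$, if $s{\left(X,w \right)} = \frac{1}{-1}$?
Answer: $0$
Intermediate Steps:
$s{\left(X,w \right)} = -1$
$k{\left(g \right)} = -7 + g^{2} + 8 g$ ($k{\left(g \right)} = -7 + \left(\left(g^{2} + 7 g\right) + g\right) = -7 + \left(g^{2} + 8 g\right) = -7 + g^{2} + 8 g$)
$p{\left(R \right)} = -39 + \left(-4 + R\right)^{2} + 8 R$ ($p{\left(R \right)} = -7 + \left(-4 + R\right)^{2} + 8 \left(-4 + R\right) = -7 + \left(-4 + R\right)^{2} + \left(-32 + 8 R\right) = -39 + \left(-4 + R\right)^{2} + 8 R$)
$\left(4 - 4\right) s{\left(-1,0 \right)} p{\left(-147 \right)} = \left(4 - 4\right) \left(-1\right) \left(-23 + \left(-147\right)^{2}\right) = 0 \left(-1\right) \left(-23 + 21609\right) = 0 \cdot 21586 = 0$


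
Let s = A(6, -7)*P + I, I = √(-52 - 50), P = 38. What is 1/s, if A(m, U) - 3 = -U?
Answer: 190/72251 - I*√102/144502 ≈ 0.0026297 - 6.9892e-5*I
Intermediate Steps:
A(m, U) = 3 - U
I = I*√102 (I = √(-102) = I*√102 ≈ 10.1*I)
s = 380 + I*√102 (s = (3 - 1*(-7))*38 + I*√102 = (3 + 7)*38 + I*√102 = 10*38 + I*√102 = 380 + I*√102 ≈ 380.0 + 10.1*I)
1/s = 1/(380 + I*√102)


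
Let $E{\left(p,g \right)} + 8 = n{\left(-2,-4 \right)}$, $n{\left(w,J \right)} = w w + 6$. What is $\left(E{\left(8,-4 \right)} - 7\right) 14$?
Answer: $-70$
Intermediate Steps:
$n{\left(w,J \right)} = 6 + w^{2}$ ($n{\left(w,J \right)} = w^{2} + 6 = 6 + w^{2}$)
$E{\left(p,g \right)} = 2$ ($E{\left(p,g \right)} = -8 + \left(6 + \left(-2\right)^{2}\right) = -8 + \left(6 + 4\right) = -8 + 10 = 2$)
$\left(E{\left(8,-4 \right)} - 7\right) 14 = \left(2 - 7\right) 14 = \left(-5\right) 14 = -70$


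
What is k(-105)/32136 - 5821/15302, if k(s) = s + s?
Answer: -15856423/40978756 ≈ -0.38694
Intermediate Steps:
k(s) = 2*s
k(-105)/32136 - 5821/15302 = (2*(-105))/32136 - 5821/15302 = -210*1/32136 - 5821*1/15302 = -35/5356 - 5821/15302 = -15856423/40978756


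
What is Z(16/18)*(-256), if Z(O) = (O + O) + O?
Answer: -2048/3 ≈ -682.67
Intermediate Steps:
Z(O) = 3*O (Z(O) = 2*O + O = 3*O)
Z(16/18)*(-256) = (3*(16/18))*(-256) = (3*(16*(1/18)))*(-256) = (3*(8/9))*(-256) = (8/3)*(-256) = -2048/3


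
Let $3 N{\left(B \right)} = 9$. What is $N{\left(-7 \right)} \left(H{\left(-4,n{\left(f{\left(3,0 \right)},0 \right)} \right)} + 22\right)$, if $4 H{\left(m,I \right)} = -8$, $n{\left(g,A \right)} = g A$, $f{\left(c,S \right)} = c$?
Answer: $60$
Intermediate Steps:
$n{\left(g,A \right)} = A g$
$N{\left(B \right)} = 3$ ($N{\left(B \right)} = \frac{1}{3} \cdot 9 = 3$)
$H{\left(m,I \right)} = -2$ ($H{\left(m,I \right)} = \frac{1}{4} \left(-8\right) = -2$)
$N{\left(-7 \right)} \left(H{\left(-4,n{\left(f{\left(3,0 \right)},0 \right)} \right)} + 22\right) = 3 \left(-2 + 22\right) = 3 \cdot 20 = 60$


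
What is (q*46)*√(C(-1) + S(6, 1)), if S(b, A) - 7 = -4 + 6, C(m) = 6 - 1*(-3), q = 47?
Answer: 6486*√2 ≈ 9172.6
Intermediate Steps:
C(m) = 9 (C(m) = 6 + 3 = 9)
S(b, A) = 9 (S(b, A) = 7 + (-4 + 6) = 7 + 2 = 9)
(q*46)*√(C(-1) + S(6, 1)) = (47*46)*√(9 + 9) = 2162*√18 = 2162*(3*√2) = 6486*√2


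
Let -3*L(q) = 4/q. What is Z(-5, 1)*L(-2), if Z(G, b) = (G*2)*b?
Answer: -20/3 ≈ -6.6667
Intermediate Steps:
Z(G, b) = 2*G*b (Z(G, b) = (2*G)*b = 2*G*b)
L(q) = -4/(3*q)
Z(-5, 1)*L(-2) = (2*(-5)*1)*(-4/3/(-2)) = -(-40)*(-1)/(3*2) = -10*2/3 = -20/3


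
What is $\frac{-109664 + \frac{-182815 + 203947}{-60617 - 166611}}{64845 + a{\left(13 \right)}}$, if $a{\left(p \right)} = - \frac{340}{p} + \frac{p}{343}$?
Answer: $- \frac{1634010551537}{965810572884} \approx -1.6919$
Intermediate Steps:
$a{\left(p \right)} = - \frac{340}{p} + \frac{p}{343}$ ($a{\left(p \right)} = - \frac{340}{p} + p \frac{1}{343} = - \frac{340}{p} + \frac{p}{343}$)
$\frac{-109664 + \frac{-182815 + 203947}{-60617 - 166611}}{64845 + a{\left(13 \right)}} = \frac{-109664 + \frac{-182815 + 203947}{-60617 - 166611}}{64845 + \left(- \frac{340}{13} + \frac{1}{343} \cdot 13\right)} = \frac{-109664 + \frac{21132}{-227228}}{64845 + \left(\left(-340\right) \frac{1}{13} + \frac{13}{343}\right)} = \frac{-109664 + 21132 \left(- \frac{1}{227228}\right)}{64845 + \left(- \frac{340}{13} + \frac{13}{343}\right)} = \frac{-109664 - \frac{5283}{56807}}{64845 - \frac{116451}{4459}} = - \frac{6229688131}{56807 \cdot \frac{289027404}{4459}} = \left(- \frac{6229688131}{56807}\right) \frac{4459}{289027404} = - \frac{1634010551537}{965810572884}$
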